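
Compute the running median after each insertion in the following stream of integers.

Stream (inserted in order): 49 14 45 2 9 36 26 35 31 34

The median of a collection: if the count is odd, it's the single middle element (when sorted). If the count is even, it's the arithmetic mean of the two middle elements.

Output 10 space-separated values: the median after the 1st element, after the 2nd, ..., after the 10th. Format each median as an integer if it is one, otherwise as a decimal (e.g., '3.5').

Step 1: insert 49 -> lo=[49] (size 1, max 49) hi=[] (size 0) -> median=49
Step 2: insert 14 -> lo=[14] (size 1, max 14) hi=[49] (size 1, min 49) -> median=31.5
Step 3: insert 45 -> lo=[14, 45] (size 2, max 45) hi=[49] (size 1, min 49) -> median=45
Step 4: insert 2 -> lo=[2, 14] (size 2, max 14) hi=[45, 49] (size 2, min 45) -> median=29.5
Step 5: insert 9 -> lo=[2, 9, 14] (size 3, max 14) hi=[45, 49] (size 2, min 45) -> median=14
Step 6: insert 36 -> lo=[2, 9, 14] (size 3, max 14) hi=[36, 45, 49] (size 3, min 36) -> median=25
Step 7: insert 26 -> lo=[2, 9, 14, 26] (size 4, max 26) hi=[36, 45, 49] (size 3, min 36) -> median=26
Step 8: insert 35 -> lo=[2, 9, 14, 26] (size 4, max 26) hi=[35, 36, 45, 49] (size 4, min 35) -> median=30.5
Step 9: insert 31 -> lo=[2, 9, 14, 26, 31] (size 5, max 31) hi=[35, 36, 45, 49] (size 4, min 35) -> median=31
Step 10: insert 34 -> lo=[2, 9, 14, 26, 31] (size 5, max 31) hi=[34, 35, 36, 45, 49] (size 5, min 34) -> median=32.5

Answer: 49 31.5 45 29.5 14 25 26 30.5 31 32.5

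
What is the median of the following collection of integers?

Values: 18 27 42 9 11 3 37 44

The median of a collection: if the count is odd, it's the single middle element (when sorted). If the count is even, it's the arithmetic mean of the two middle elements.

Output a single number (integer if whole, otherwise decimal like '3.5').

Answer: 22.5

Derivation:
Step 1: insert 18 -> lo=[18] (size 1, max 18) hi=[] (size 0) -> median=18
Step 2: insert 27 -> lo=[18] (size 1, max 18) hi=[27] (size 1, min 27) -> median=22.5
Step 3: insert 42 -> lo=[18, 27] (size 2, max 27) hi=[42] (size 1, min 42) -> median=27
Step 4: insert 9 -> lo=[9, 18] (size 2, max 18) hi=[27, 42] (size 2, min 27) -> median=22.5
Step 5: insert 11 -> lo=[9, 11, 18] (size 3, max 18) hi=[27, 42] (size 2, min 27) -> median=18
Step 6: insert 3 -> lo=[3, 9, 11] (size 3, max 11) hi=[18, 27, 42] (size 3, min 18) -> median=14.5
Step 7: insert 37 -> lo=[3, 9, 11, 18] (size 4, max 18) hi=[27, 37, 42] (size 3, min 27) -> median=18
Step 8: insert 44 -> lo=[3, 9, 11, 18] (size 4, max 18) hi=[27, 37, 42, 44] (size 4, min 27) -> median=22.5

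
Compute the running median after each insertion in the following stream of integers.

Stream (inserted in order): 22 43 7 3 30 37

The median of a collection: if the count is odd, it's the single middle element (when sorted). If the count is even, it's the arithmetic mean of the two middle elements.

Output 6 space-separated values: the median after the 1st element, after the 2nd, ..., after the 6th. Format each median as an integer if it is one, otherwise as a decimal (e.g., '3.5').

Answer: 22 32.5 22 14.5 22 26

Derivation:
Step 1: insert 22 -> lo=[22] (size 1, max 22) hi=[] (size 0) -> median=22
Step 2: insert 43 -> lo=[22] (size 1, max 22) hi=[43] (size 1, min 43) -> median=32.5
Step 3: insert 7 -> lo=[7, 22] (size 2, max 22) hi=[43] (size 1, min 43) -> median=22
Step 4: insert 3 -> lo=[3, 7] (size 2, max 7) hi=[22, 43] (size 2, min 22) -> median=14.5
Step 5: insert 30 -> lo=[3, 7, 22] (size 3, max 22) hi=[30, 43] (size 2, min 30) -> median=22
Step 6: insert 37 -> lo=[3, 7, 22] (size 3, max 22) hi=[30, 37, 43] (size 3, min 30) -> median=26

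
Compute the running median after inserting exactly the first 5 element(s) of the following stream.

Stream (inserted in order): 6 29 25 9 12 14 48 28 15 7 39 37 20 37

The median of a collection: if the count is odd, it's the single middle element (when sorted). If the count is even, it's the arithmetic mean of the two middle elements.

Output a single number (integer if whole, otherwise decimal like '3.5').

Answer: 12

Derivation:
Step 1: insert 6 -> lo=[6] (size 1, max 6) hi=[] (size 0) -> median=6
Step 2: insert 29 -> lo=[6] (size 1, max 6) hi=[29] (size 1, min 29) -> median=17.5
Step 3: insert 25 -> lo=[6, 25] (size 2, max 25) hi=[29] (size 1, min 29) -> median=25
Step 4: insert 9 -> lo=[6, 9] (size 2, max 9) hi=[25, 29] (size 2, min 25) -> median=17
Step 5: insert 12 -> lo=[6, 9, 12] (size 3, max 12) hi=[25, 29] (size 2, min 25) -> median=12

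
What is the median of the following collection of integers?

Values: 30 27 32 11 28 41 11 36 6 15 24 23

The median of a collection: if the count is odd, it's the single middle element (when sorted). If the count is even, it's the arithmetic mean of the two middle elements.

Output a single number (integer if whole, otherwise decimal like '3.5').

Answer: 25.5

Derivation:
Step 1: insert 30 -> lo=[30] (size 1, max 30) hi=[] (size 0) -> median=30
Step 2: insert 27 -> lo=[27] (size 1, max 27) hi=[30] (size 1, min 30) -> median=28.5
Step 3: insert 32 -> lo=[27, 30] (size 2, max 30) hi=[32] (size 1, min 32) -> median=30
Step 4: insert 11 -> lo=[11, 27] (size 2, max 27) hi=[30, 32] (size 2, min 30) -> median=28.5
Step 5: insert 28 -> lo=[11, 27, 28] (size 3, max 28) hi=[30, 32] (size 2, min 30) -> median=28
Step 6: insert 41 -> lo=[11, 27, 28] (size 3, max 28) hi=[30, 32, 41] (size 3, min 30) -> median=29
Step 7: insert 11 -> lo=[11, 11, 27, 28] (size 4, max 28) hi=[30, 32, 41] (size 3, min 30) -> median=28
Step 8: insert 36 -> lo=[11, 11, 27, 28] (size 4, max 28) hi=[30, 32, 36, 41] (size 4, min 30) -> median=29
Step 9: insert 6 -> lo=[6, 11, 11, 27, 28] (size 5, max 28) hi=[30, 32, 36, 41] (size 4, min 30) -> median=28
Step 10: insert 15 -> lo=[6, 11, 11, 15, 27] (size 5, max 27) hi=[28, 30, 32, 36, 41] (size 5, min 28) -> median=27.5
Step 11: insert 24 -> lo=[6, 11, 11, 15, 24, 27] (size 6, max 27) hi=[28, 30, 32, 36, 41] (size 5, min 28) -> median=27
Step 12: insert 23 -> lo=[6, 11, 11, 15, 23, 24] (size 6, max 24) hi=[27, 28, 30, 32, 36, 41] (size 6, min 27) -> median=25.5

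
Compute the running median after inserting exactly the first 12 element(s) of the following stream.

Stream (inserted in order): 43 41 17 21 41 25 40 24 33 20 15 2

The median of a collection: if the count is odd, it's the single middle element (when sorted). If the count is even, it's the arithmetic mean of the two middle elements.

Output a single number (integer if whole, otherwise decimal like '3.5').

Step 1: insert 43 -> lo=[43] (size 1, max 43) hi=[] (size 0) -> median=43
Step 2: insert 41 -> lo=[41] (size 1, max 41) hi=[43] (size 1, min 43) -> median=42
Step 3: insert 17 -> lo=[17, 41] (size 2, max 41) hi=[43] (size 1, min 43) -> median=41
Step 4: insert 21 -> lo=[17, 21] (size 2, max 21) hi=[41, 43] (size 2, min 41) -> median=31
Step 5: insert 41 -> lo=[17, 21, 41] (size 3, max 41) hi=[41, 43] (size 2, min 41) -> median=41
Step 6: insert 25 -> lo=[17, 21, 25] (size 3, max 25) hi=[41, 41, 43] (size 3, min 41) -> median=33
Step 7: insert 40 -> lo=[17, 21, 25, 40] (size 4, max 40) hi=[41, 41, 43] (size 3, min 41) -> median=40
Step 8: insert 24 -> lo=[17, 21, 24, 25] (size 4, max 25) hi=[40, 41, 41, 43] (size 4, min 40) -> median=32.5
Step 9: insert 33 -> lo=[17, 21, 24, 25, 33] (size 5, max 33) hi=[40, 41, 41, 43] (size 4, min 40) -> median=33
Step 10: insert 20 -> lo=[17, 20, 21, 24, 25] (size 5, max 25) hi=[33, 40, 41, 41, 43] (size 5, min 33) -> median=29
Step 11: insert 15 -> lo=[15, 17, 20, 21, 24, 25] (size 6, max 25) hi=[33, 40, 41, 41, 43] (size 5, min 33) -> median=25
Step 12: insert 2 -> lo=[2, 15, 17, 20, 21, 24] (size 6, max 24) hi=[25, 33, 40, 41, 41, 43] (size 6, min 25) -> median=24.5

Answer: 24.5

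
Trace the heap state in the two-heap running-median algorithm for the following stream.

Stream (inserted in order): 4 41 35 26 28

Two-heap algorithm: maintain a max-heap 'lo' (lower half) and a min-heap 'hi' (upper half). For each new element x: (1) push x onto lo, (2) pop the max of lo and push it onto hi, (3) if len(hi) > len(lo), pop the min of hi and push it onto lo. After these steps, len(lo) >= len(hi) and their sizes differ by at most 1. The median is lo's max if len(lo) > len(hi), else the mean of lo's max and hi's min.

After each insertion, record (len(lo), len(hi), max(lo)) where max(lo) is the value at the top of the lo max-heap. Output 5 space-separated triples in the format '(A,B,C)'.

Answer: (1,0,4) (1,1,4) (2,1,35) (2,2,26) (3,2,28)

Derivation:
Step 1: insert 4 -> lo=[4] hi=[] -> (len(lo)=1, len(hi)=0, max(lo)=4)
Step 2: insert 41 -> lo=[4] hi=[41] -> (len(lo)=1, len(hi)=1, max(lo)=4)
Step 3: insert 35 -> lo=[4, 35] hi=[41] -> (len(lo)=2, len(hi)=1, max(lo)=35)
Step 4: insert 26 -> lo=[4, 26] hi=[35, 41] -> (len(lo)=2, len(hi)=2, max(lo)=26)
Step 5: insert 28 -> lo=[4, 26, 28] hi=[35, 41] -> (len(lo)=3, len(hi)=2, max(lo)=28)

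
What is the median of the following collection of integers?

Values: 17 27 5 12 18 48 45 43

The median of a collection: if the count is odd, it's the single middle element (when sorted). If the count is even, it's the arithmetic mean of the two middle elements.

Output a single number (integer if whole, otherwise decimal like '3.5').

Answer: 22.5

Derivation:
Step 1: insert 17 -> lo=[17] (size 1, max 17) hi=[] (size 0) -> median=17
Step 2: insert 27 -> lo=[17] (size 1, max 17) hi=[27] (size 1, min 27) -> median=22
Step 3: insert 5 -> lo=[5, 17] (size 2, max 17) hi=[27] (size 1, min 27) -> median=17
Step 4: insert 12 -> lo=[5, 12] (size 2, max 12) hi=[17, 27] (size 2, min 17) -> median=14.5
Step 5: insert 18 -> lo=[5, 12, 17] (size 3, max 17) hi=[18, 27] (size 2, min 18) -> median=17
Step 6: insert 48 -> lo=[5, 12, 17] (size 3, max 17) hi=[18, 27, 48] (size 3, min 18) -> median=17.5
Step 7: insert 45 -> lo=[5, 12, 17, 18] (size 4, max 18) hi=[27, 45, 48] (size 3, min 27) -> median=18
Step 8: insert 43 -> lo=[5, 12, 17, 18] (size 4, max 18) hi=[27, 43, 45, 48] (size 4, min 27) -> median=22.5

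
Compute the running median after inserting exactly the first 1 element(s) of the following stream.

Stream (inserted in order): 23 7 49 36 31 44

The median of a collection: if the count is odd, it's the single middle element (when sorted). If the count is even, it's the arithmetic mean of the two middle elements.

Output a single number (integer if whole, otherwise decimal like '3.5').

Step 1: insert 23 -> lo=[23] (size 1, max 23) hi=[] (size 0) -> median=23

Answer: 23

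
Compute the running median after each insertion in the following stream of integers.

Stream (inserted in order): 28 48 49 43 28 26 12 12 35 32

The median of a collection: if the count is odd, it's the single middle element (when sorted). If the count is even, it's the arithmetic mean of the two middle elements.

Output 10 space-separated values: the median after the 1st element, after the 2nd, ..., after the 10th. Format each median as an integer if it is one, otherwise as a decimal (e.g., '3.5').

Answer: 28 38 48 45.5 43 35.5 28 28 28 30

Derivation:
Step 1: insert 28 -> lo=[28] (size 1, max 28) hi=[] (size 0) -> median=28
Step 2: insert 48 -> lo=[28] (size 1, max 28) hi=[48] (size 1, min 48) -> median=38
Step 3: insert 49 -> lo=[28, 48] (size 2, max 48) hi=[49] (size 1, min 49) -> median=48
Step 4: insert 43 -> lo=[28, 43] (size 2, max 43) hi=[48, 49] (size 2, min 48) -> median=45.5
Step 5: insert 28 -> lo=[28, 28, 43] (size 3, max 43) hi=[48, 49] (size 2, min 48) -> median=43
Step 6: insert 26 -> lo=[26, 28, 28] (size 3, max 28) hi=[43, 48, 49] (size 3, min 43) -> median=35.5
Step 7: insert 12 -> lo=[12, 26, 28, 28] (size 4, max 28) hi=[43, 48, 49] (size 3, min 43) -> median=28
Step 8: insert 12 -> lo=[12, 12, 26, 28] (size 4, max 28) hi=[28, 43, 48, 49] (size 4, min 28) -> median=28
Step 9: insert 35 -> lo=[12, 12, 26, 28, 28] (size 5, max 28) hi=[35, 43, 48, 49] (size 4, min 35) -> median=28
Step 10: insert 32 -> lo=[12, 12, 26, 28, 28] (size 5, max 28) hi=[32, 35, 43, 48, 49] (size 5, min 32) -> median=30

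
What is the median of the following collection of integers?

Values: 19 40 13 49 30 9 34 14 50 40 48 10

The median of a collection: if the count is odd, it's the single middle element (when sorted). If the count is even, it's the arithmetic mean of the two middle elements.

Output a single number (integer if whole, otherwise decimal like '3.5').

Answer: 32

Derivation:
Step 1: insert 19 -> lo=[19] (size 1, max 19) hi=[] (size 0) -> median=19
Step 2: insert 40 -> lo=[19] (size 1, max 19) hi=[40] (size 1, min 40) -> median=29.5
Step 3: insert 13 -> lo=[13, 19] (size 2, max 19) hi=[40] (size 1, min 40) -> median=19
Step 4: insert 49 -> lo=[13, 19] (size 2, max 19) hi=[40, 49] (size 2, min 40) -> median=29.5
Step 5: insert 30 -> lo=[13, 19, 30] (size 3, max 30) hi=[40, 49] (size 2, min 40) -> median=30
Step 6: insert 9 -> lo=[9, 13, 19] (size 3, max 19) hi=[30, 40, 49] (size 3, min 30) -> median=24.5
Step 7: insert 34 -> lo=[9, 13, 19, 30] (size 4, max 30) hi=[34, 40, 49] (size 3, min 34) -> median=30
Step 8: insert 14 -> lo=[9, 13, 14, 19] (size 4, max 19) hi=[30, 34, 40, 49] (size 4, min 30) -> median=24.5
Step 9: insert 50 -> lo=[9, 13, 14, 19, 30] (size 5, max 30) hi=[34, 40, 49, 50] (size 4, min 34) -> median=30
Step 10: insert 40 -> lo=[9, 13, 14, 19, 30] (size 5, max 30) hi=[34, 40, 40, 49, 50] (size 5, min 34) -> median=32
Step 11: insert 48 -> lo=[9, 13, 14, 19, 30, 34] (size 6, max 34) hi=[40, 40, 48, 49, 50] (size 5, min 40) -> median=34
Step 12: insert 10 -> lo=[9, 10, 13, 14, 19, 30] (size 6, max 30) hi=[34, 40, 40, 48, 49, 50] (size 6, min 34) -> median=32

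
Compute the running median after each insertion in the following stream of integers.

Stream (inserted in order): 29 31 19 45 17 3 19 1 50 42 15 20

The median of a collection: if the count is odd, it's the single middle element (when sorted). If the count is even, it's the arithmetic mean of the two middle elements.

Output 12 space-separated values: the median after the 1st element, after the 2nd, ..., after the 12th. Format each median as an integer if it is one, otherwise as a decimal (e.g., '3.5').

Answer: 29 30 29 30 29 24 19 19 19 24 19 19.5

Derivation:
Step 1: insert 29 -> lo=[29] (size 1, max 29) hi=[] (size 0) -> median=29
Step 2: insert 31 -> lo=[29] (size 1, max 29) hi=[31] (size 1, min 31) -> median=30
Step 3: insert 19 -> lo=[19, 29] (size 2, max 29) hi=[31] (size 1, min 31) -> median=29
Step 4: insert 45 -> lo=[19, 29] (size 2, max 29) hi=[31, 45] (size 2, min 31) -> median=30
Step 5: insert 17 -> lo=[17, 19, 29] (size 3, max 29) hi=[31, 45] (size 2, min 31) -> median=29
Step 6: insert 3 -> lo=[3, 17, 19] (size 3, max 19) hi=[29, 31, 45] (size 3, min 29) -> median=24
Step 7: insert 19 -> lo=[3, 17, 19, 19] (size 4, max 19) hi=[29, 31, 45] (size 3, min 29) -> median=19
Step 8: insert 1 -> lo=[1, 3, 17, 19] (size 4, max 19) hi=[19, 29, 31, 45] (size 4, min 19) -> median=19
Step 9: insert 50 -> lo=[1, 3, 17, 19, 19] (size 5, max 19) hi=[29, 31, 45, 50] (size 4, min 29) -> median=19
Step 10: insert 42 -> lo=[1, 3, 17, 19, 19] (size 5, max 19) hi=[29, 31, 42, 45, 50] (size 5, min 29) -> median=24
Step 11: insert 15 -> lo=[1, 3, 15, 17, 19, 19] (size 6, max 19) hi=[29, 31, 42, 45, 50] (size 5, min 29) -> median=19
Step 12: insert 20 -> lo=[1, 3, 15, 17, 19, 19] (size 6, max 19) hi=[20, 29, 31, 42, 45, 50] (size 6, min 20) -> median=19.5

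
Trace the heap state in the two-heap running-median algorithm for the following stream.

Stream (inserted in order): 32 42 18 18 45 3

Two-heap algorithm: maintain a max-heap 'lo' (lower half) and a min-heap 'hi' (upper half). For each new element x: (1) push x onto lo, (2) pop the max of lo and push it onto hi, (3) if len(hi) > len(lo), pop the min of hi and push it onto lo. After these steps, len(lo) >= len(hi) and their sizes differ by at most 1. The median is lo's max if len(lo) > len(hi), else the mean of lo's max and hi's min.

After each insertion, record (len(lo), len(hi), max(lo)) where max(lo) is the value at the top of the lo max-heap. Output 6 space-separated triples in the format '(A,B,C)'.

Step 1: insert 32 -> lo=[32] hi=[] -> (len(lo)=1, len(hi)=0, max(lo)=32)
Step 2: insert 42 -> lo=[32] hi=[42] -> (len(lo)=1, len(hi)=1, max(lo)=32)
Step 3: insert 18 -> lo=[18, 32] hi=[42] -> (len(lo)=2, len(hi)=1, max(lo)=32)
Step 4: insert 18 -> lo=[18, 18] hi=[32, 42] -> (len(lo)=2, len(hi)=2, max(lo)=18)
Step 5: insert 45 -> lo=[18, 18, 32] hi=[42, 45] -> (len(lo)=3, len(hi)=2, max(lo)=32)
Step 6: insert 3 -> lo=[3, 18, 18] hi=[32, 42, 45] -> (len(lo)=3, len(hi)=3, max(lo)=18)

Answer: (1,0,32) (1,1,32) (2,1,32) (2,2,18) (3,2,32) (3,3,18)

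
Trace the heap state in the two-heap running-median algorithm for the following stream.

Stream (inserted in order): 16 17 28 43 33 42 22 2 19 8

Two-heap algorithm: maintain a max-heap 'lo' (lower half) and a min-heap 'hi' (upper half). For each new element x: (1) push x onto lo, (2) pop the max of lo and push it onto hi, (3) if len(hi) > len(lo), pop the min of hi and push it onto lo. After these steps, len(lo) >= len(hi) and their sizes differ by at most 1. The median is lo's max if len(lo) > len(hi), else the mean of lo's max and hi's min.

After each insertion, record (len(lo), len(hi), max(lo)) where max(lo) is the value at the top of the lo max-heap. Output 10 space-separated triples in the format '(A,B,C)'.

Step 1: insert 16 -> lo=[16] hi=[] -> (len(lo)=1, len(hi)=0, max(lo)=16)
Step 2: insert 17 -> lo=[16] hi=[17] -> (len(lo)=1, len(hi)=1, max(lo)=16)
Step 3: insert 28 -> lo=[16, 17] hi=[28] -> (len(lo)=2, len(hi)=1, max(lo)=17)
Step 4: insert 43 -> lo=[16, 17] hi=[28, 43] -> (len(lo)=2, len(hi)=2, max(lo)=17)
Step 5: insert 33 -> lo=[16, 17, 28] hi=[33, 43] -> (len(lo)=3, len(hi)=2, max(lo)=28)
Step 6: insert 42 -> lo=[16, 17, 28] hi=[33, 42, 43] -> (len(lo)=3, len(hi)=3, max(lo)=28)
Step 7: insert 22 -> lo=[16, 17, 22, 28] hi=[33, 42, 43] -> (len(lo)=4, len(hi)=3, max(lo)=28)
Step 8: insert 2 -> lo=[2, 16, 17, 22] hi=[28, 33, 42, 43] -> (len(lo)=4, len(hi)=4, max(lo)=22)
Step 9: insert 19 -> lo=[2, 16, 17, 19, 22] hi=[28, 33, 42, 43] -> (len(lo)=5, len(hi)=4, max(lo)=22)
Step 10: insert 8 -> lo=[2, 8, 16, 17, 19] hi=[22, 28, 33, 42, 43] -> (len(lo)=5, len(hi)=5, max(lo)=19)

Answer: (1,0,16) (1,1,16) (2,1,17) (2,2,17) (3,2,28) (3,3,28) (4,3,28) (4,4,22) (5,4,22) (5,5,19)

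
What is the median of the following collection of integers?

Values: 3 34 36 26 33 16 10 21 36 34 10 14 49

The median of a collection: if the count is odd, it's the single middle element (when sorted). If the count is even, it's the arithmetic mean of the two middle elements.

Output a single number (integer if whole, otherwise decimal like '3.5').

Answer: 26

Derivation:
Step 1: insert 3 -> lo=[3] (size 1, max 3) hi=[] (size 0) -> median=3
Step 2: insert 34 -> lo=[3] (size 1, max 3) hi=[34] (size 1, min 34) -> median=18.5
Step 3: insert 36 -> lo=[3, 34] (size 2, max 34) hi=[36] (size 1, min 36) -> median=34
Step 4: insert 26 -> lo=[3, 26] (size 2, max 26) hi=[34, 36] (size 2, min 34) -> median=30
Step 5: insert 33 -> lo=[3, 26, 33] (size 3, max 33) hi=[34, 36] (size 2, min 34) -> median=33
Step 6: insert 16 -> lo=[3, 16, 26] (size 3, max 26) hi=[33, 34, 36] (size 3, min 33) -> median=29.5
Step 7: insert 10 -> lo=[3, 10, 16, 26] (size 4, max 26) hi=[33, 34, 36] (size 3, min 33) -> median=26
Step 8: insert 21 -> lo=[3, 10, 16, 21] (size 4, max 21) hi=[26, 33, 34, 36] (size 4, min 26) -> median=23.5
Step 9: insert 36 -> lo=[3, 10, 16, 21, 26] (size 5, max 26) hi=[33, 34, 36, 36] (size 4, min 33) -> median=26
Step 10: insert 34 -> lo=[3, 10, 16, 21, 26] (size 5, max 26) hi=[33, 34, 34, 36, 36] (size 5, min 33) -> median=29.5
Step 11: insert 10 -> lo=[3, 10, 10, 16, 21, 26] (size 6, max 26) hi=[33, 34, 34, 36, 36] (size 5, min 33) -> median=26
Step 12: insert 14 -> lo=[3, 10, 10, 14, 16, 21] (size 6, max 21) hi=[26, 33, 34, 34, 36, 36] (size 6, min 26) -> median=23.5
Step 13: insert 49 -> lo=[3, 10, 10, 14, 16, 21, 26] (size 7, max 26) hi=[33, 34, 34, 36, 36, 49] (size 6, min 33) -> median=26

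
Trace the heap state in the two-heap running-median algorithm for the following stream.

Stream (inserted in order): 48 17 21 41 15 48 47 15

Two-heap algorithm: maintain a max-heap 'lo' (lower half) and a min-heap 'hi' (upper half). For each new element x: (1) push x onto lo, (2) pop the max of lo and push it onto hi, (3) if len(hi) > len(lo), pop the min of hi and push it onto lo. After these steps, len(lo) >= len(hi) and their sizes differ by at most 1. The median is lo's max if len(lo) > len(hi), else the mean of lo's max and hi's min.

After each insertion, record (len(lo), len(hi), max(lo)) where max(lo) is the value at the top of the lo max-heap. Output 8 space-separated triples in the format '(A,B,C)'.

Step 1: insert 48 -> lo=[48] hi=[] -> (len(lo)=1, len(hi)=0, max(lo)=48)
Step 2: insert 17 -> lo=[17] hi=[48] -> (len(lo)=1, len(hi)=1, max(lo)=17)
Step 3: insert 21 -> lo=[17, 21] hi=[48] -> (len(lo)=2, len(hi)=1, max(lo)=21)
Step 4: insert 41 -> lo=[17, 21] hi=[41, 48] -> (len(lo)=2, len(hi)=2, max(lo)=21)
Step 5: insert 15 -> lo=[15, 17, 21] hi=[41, 48] -> (len(lo)=3, len(hi)=2, max(lo)=21)
Step 6: insert 48 -> lo=[15, 17, 21] hi=[41, 48, 48] -> (len(lo)=3, len(hi)=3, max(lo)=21)
Step 7: insert 47 -> lo=[15, 17, 21, 41] hi=[47, 48, 48] -> (len(lo)=4, len(hi)=3, max(lo)=41)
Step 8: insert 15 -> lo=[15, 15, 17, 21] hi=[41, 47, 48, 48] -> (len(lo)=4, len(hi)=4, max(lo)=21)

Answer: (1,0,48) (1,1,17) (2,1,21) (2,2,21) (3,2,21) (3,3,21) (4,3,41) (4,4,21)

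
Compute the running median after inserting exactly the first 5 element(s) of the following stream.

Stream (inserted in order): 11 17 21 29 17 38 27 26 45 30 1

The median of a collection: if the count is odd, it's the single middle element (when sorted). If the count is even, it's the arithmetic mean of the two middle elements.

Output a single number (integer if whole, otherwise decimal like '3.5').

Step 1: insert 11 -> lo=[11] (size 1, max 11) hi=[] (size 0) -> median=11
Step 2: insert 17 -> lo=[11] (size 1, max 11) hi=[17] (size 1, min 17) -> median=14
Step 3: insert 21 -> lo=[11, 17] (size 2, max 17) hi=[21] (size 1, min 21) -> median=17
Step 4: insert 29 -> lo=[11, 17] (size 2, max 17) hi=[21, 29] (size 2, min 21) -> median=19
Step 5: insert 17 -> lo=[11, 17, 17] (size 3, max 17) hi=[21, 29] (size 2, min 21) -> median=17

Answer: 17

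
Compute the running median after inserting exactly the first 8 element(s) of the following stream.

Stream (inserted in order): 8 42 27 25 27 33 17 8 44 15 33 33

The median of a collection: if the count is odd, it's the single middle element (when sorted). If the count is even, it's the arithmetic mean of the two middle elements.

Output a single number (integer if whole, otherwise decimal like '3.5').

Answer: 26

Derivation:
Step 1: insert 8 -> lo=[8] (size 1, max 8) hi=[] (size 0) -> median=8
Step 2: insert 42 -> lo=[8] (size 1, max 8) hi=[42] (size 1, min 42) -> median=25
Step 3: insert 27 -> lo=[8, 27] (size 2, max 27) hi=[42] (size 1, min 42) -> median=27
Step 4: insert 25 -> lo=[8, 25] (size 2, max 25) hi=[27, 42] (size 2, min 27) -> median=26
Step 5: insert 27 -> lo=[8, 25, 27] (size 3, max 27) hi=[27, 42] (size 2, min 27) -> median=27
Step 6: insert 33 -> lo=[8, 25, 27] (size 3, max 27) hi=[27, 33, 42] (size 3, min 27) -> median=27
Step 7: insert 17 -> lo=[8, 17, 25, 27] (size 4, max 27) hi=[27, 33, 42] (size 3, min 27) -> median=27
Step 8: insert 8 -> lo=[8, 8, 17, 25] (size 4, max 25) hi=[27, 27, 33, 42] (size 4, min 27) -> median=26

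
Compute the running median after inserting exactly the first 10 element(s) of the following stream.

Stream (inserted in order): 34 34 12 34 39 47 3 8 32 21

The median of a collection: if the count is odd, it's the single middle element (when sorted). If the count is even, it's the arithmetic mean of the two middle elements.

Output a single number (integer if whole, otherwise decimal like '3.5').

Answer: 33

Derivation:
Step 1: insert 34 -> lo=[34] (size 1, max 34) hi=[] (size 0) -> median=34
Step 2: insert 34 -> lo=[34] (size 1, max 34) hi=[34] (size 1, min 34) -> median=34
Step 3: insert 12 -> lo=[12, 34] (size 2, max 34) hi=[34] (size 1, min 34) -> median=34
Step 4: insert 34 -> lo=[12, 34] (size 2, max 34) hi=[34, 34] (size 2, min 34) -> median=34
Step 5: insert 39 -> lo=[12, 34, 34] (size 3, max 34) hi=[34, 39] (size 2, min 34) -> median=34
Step 6: insert 47 -> lo=[12, 34, 34] (size 3, max 34) hi=[34, 39, 47] (size 3, min 34) -> median=34
Step 7: insert 3 -> lo=[3, 12, 34, 34] (size 4, max 34) hi=[34, 39, 47] (size 3, min 34) -> median=34
Step 8: insert 8 -> lo=[3, 8, 12, 34] (size 4, max 34) hi=[34, 34, 39, 47] (size 4, min 34) -> median=34
Step 9: insert 32 -> lo=[3, 8, 12, 32, 34] (size 5, max 34) hi=[34, 34, 39, 47] (size 4, min 34) -> median=34
Step 10: insert 21 -> lo=[3, 8, 12, 21, 32] (size 5, max 32) hi=[34, 34, 34, 39, 47] (size 5, min 34) -> median=33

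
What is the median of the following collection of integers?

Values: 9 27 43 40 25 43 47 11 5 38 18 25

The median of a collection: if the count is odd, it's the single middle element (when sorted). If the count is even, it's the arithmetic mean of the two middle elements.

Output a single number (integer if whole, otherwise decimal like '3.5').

Step 1: insert 9 -> lo=[9] (size 1, max 9) hi=[] (size 0) -> median=9
Step 2: insert 27 -> lo=[9] (size 1, max 9) hi=[27] (size 1, min 27) -> median=18
Step 3: insert 43 -> lo=[9, 27] (size 2, max 27) hi=[43] (size 1, min 43) -> median=27
Step 4: insert 40 -> lo=[9, 27] (size 2, max 27) hi=[40, 43] (size 2, min 40) -> median=33.5
Step 5: insert 25 -> lo=[9, 25, 27] (size 3, max 27) hi=[40, 43] (size 2, min 40) -> median=27
Step 6: insert 43 -> lo=[9, 25, 27] (size 3, max 27) hi=[40, 43, 43] (size 3, min 40) -> median=33.5
Step 7: insert 47 -> lo=[9, 25, 27, 40] (size 4, max 40) hi=[43, 43, 47] (size 3, min 43) -> median=40
Step 8: insert 11 -> lo=[9, 11, 25, 27] (size 4, max 27) hi=[40, 43, 43, 47] (size 4, min 40) -> median=33.5
Step 9: insert 5 -> lo=[5, 9, 11, 25, 27] (size 5, max 27) hi=[40, 43, 43, 47] (size 4, min 40) -> median=27
Step 10: insert 38 -> lo=[5, 9, 11, 25, 27] (size 5, max 27) hi=[38, 40, 43, 43, 47] (size 5, min 38) -> median=32.5
Step 11: insert 18 -> lo=[5, 9, 11, 18, 25, 27] (size 6, max 27) hi=[38, 40, 43, 43, 47] (size 5, min 38) -> median=27
Step 12: insert 25 -> lo=[5, 9, 11, 18, 25, 25] (size 6, max 25) hi=[27, 38, 40, 43, 43, 47] (size 6, min 27) -> median=26

Answer: 26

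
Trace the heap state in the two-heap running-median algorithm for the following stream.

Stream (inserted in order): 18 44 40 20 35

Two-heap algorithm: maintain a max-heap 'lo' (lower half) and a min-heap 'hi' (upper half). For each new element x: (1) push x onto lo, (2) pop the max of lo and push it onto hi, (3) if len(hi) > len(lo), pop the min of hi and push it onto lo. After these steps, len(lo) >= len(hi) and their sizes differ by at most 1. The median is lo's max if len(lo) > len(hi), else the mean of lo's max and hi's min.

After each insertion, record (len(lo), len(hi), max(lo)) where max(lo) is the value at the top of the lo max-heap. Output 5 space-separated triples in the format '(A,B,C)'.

Step 1: insert 18 -> lo=[18] hi=[] -> (len(lo)=1, len(hi)=0, max(lo)=18)
Step 2: insert 44 -> lo=[18] hi=[44] -> (len(lo)=1, len(hi)=1, max(lo)=18)
Step 3: insert 40 -> lo=[18, 40] hi=[44] -> (len(lo)=2, len(hi)=1, max(lo)=40)
Step 4: insert 20 -> lo=[18, 20] hi=[40, 44] -> (len(lo)=2, len(hi)=2, max(lo)=20)
Step 5: insert 35 -> lo=[18, 20, 35] hi=[40, 44] -> (len(lo)=3, len(hi)=2, max(lo)=35)

Answer: (1,0,18) (1,1,18) (2,1,40) (2,2,20) (3,2,35)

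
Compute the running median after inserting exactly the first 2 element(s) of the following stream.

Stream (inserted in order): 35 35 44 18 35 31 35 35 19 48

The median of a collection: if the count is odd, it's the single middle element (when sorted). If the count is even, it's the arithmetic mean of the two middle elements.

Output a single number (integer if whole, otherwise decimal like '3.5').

Answer: 35

Derivation:
Step 1: insert 35 -> lo=[35] (size 1, max 35) hi=[] (size 0) -> median=35
Step 2: insert 35 -> lo=[35] (size 1, max 35) hi=[35] (size 1, min 35) -> median=35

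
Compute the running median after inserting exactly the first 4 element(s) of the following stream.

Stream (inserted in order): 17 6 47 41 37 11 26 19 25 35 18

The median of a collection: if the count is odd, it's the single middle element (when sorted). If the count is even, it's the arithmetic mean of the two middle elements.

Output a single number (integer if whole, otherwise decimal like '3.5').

Answer: 29

Derivation:
Step 1: insert 17 -> lo=[17] (size 1, max 17) hi=[] (size 0) -> median=17
Step 2: insert 6 -> lo=[6] (size 1, max 6) hi=[17] (size 1, min 17) -> median=11.5
Step 3: insert 47 -> lo=[6, 17] (size 2, max 17) hi=[47] (size 1, min 47) -> median=17
Step 4: insert 41 -> lo=[6, 17] (size 2, max 17) hi=[41, 47] (size 2, min 41) -> median=29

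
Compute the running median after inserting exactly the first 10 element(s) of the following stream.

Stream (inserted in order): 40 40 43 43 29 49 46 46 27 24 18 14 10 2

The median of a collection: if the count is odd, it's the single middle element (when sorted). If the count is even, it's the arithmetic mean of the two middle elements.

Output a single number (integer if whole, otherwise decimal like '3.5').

Answer: 41.5

Derivation:
Step 1: insert 40 -> lo=[40] (size 1, max 40) hi=[] (size 0) -> median=40
Step 2: insert 40 -> lo=[40] (size 1, max 40) hi=[40] (size 1, min 40) -> median=40
Step 3: insert 43 -> lo=[40, 40] (size 2, max 40) hi=[43] (size 1, min 43) -> median=40
Step 4: insert 43 -> lo=[40, 40] (size 2, max 40) hi=[43, 43] (size 2, min 43) -> median=41.5
Step 5: insert 29 -> lo=[29, 40, 40] (size 3, max 40) hi=[43, 43] (size 2, min 43) -> median=40
Step 6: insert 49 -> lo=[29, 40, 40] (size 3, max 40) hi=[43, 43, 49] (size 3, min 43) -> median=41.5
Step 7: insert 46 -> lo=[29, 40, 40, 43] (size 4, max 43) hi=[43, 46, 49] (size 3, min 43) -> median=43
Step 8: insert 46 -> lo=[29, 40, 40, 43] (size 4, max 43) hi=[43, 46, 46, 49] (size 4, min 43) -> median=43
Step 9: insert 27 -> lo=[27, 29, 40, 40, 43] (size 5, max 43) hi=[43, 46, 46, 49] (size 4, min 43) -> median=43
Step 10: insert 24 -> lo=[24, 27, 29, 40, 40] (size 5, max 40) hi=[43, 43, 46, 46, 49] (size 5, min 43) -> median=41.5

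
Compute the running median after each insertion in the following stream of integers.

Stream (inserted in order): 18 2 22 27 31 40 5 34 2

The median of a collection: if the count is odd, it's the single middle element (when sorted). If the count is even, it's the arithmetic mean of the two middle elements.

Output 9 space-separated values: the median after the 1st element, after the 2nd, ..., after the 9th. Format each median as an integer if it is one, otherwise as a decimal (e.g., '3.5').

Step 1: insert 18 -> lo=[18] (size 1, max 18) hi=[] (size 0) -> median=18
Step 2: insert 2 -> lo=[2] (size 1, max 2) hi=[18] (size 1, min 18) -> median=10
Step 3: insert 22 -> lo=[2, 18] (size 2, max 18) hi=[22] (size 1, min 22) -> median=18
Step 4: insert 27 -> lo=[2, 18] (size 2, max 18) hi=[22, 27] (size 2, min 22) -> median=20
Step 5: insert 31 -> lo=[2, 18, 22] (size 3, max 22) hi=[27, 31] (size 2, min 27) -> median=22
Step 6: insert 40 -> lo=[2, 18, 22] (size 3, max 22) hi=[27, 31, 40] (size 3, min 27) -> median=24.5
Step 7: insert 5 -> lo=[2, 5, 18, 22] (size 4, max 22) hi=[27, 31, 40] (size 3, min 27) -> median=22
Step 8: insert 34 -> lo=[2, 5, 18, 22] (size 4, max 22) hi=[27, 31, 34, 40] (size 4, min 27) -> median=24.5
Step 9: insert 2 -> lo=[2, 2, 5, 18, 22] (size 5, max 22) hi=[27, 31, 34, 40] (size 4, min 27) -> median=22

Answer: 18 10 18 20 22 24.5 22 24.5 22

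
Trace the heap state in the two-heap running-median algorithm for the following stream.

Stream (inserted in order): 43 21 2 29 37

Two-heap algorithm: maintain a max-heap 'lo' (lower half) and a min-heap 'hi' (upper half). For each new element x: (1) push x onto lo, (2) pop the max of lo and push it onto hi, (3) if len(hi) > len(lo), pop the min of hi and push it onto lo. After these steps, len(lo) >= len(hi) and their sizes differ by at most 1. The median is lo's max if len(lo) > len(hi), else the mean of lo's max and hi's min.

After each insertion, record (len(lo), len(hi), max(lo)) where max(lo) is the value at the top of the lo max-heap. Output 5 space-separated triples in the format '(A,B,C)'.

Step 1: insert 43 -> lo=[43] hi=[] -> (len(lo)=1, len(hi)=0, max(lo)=43)
Step 2: insert 21 -> lo=[21] hi=[43] -> (len(lo)=1, len(hi)=1, max(lo)=21)
Step 3: insert 2 -> lo=[2, 21] hi=[43] -> (len(lo)=2, len(hi)=1, max(lo)=21)
Step 4: insert 29 -> lo=[2, 21] hi=[29, 43] -> (len(lo)=2, len(hi)=2, max(lo)=21)
Step 5: insert 37 -> lo=[2, 21, 29] hi=[37, 43] -> (len(lo)=3, len(hi)=2, max(lo)=29)

Answer: (1,0,43) (1,1,21) (2,1,21) (2,2,21) (3,2,29)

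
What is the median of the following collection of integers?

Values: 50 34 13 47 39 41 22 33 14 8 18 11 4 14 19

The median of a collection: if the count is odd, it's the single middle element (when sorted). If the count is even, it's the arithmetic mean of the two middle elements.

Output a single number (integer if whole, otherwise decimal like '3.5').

Answer: 19

Derivation:
Step 1: insert 50 -> lo=[50] (size 1, max 50) hi=[] (size 0) -> median=50
Step 2: insert 34 -> lo=[34] (size 1, max 34) hi=[50] (size 1, min 50) -> median=42
Step 3: insert 13 -> lo=[13, 34] (size 2, max 34) hi=[50] (size 1, min 50) -> median=34
Step 4: insert 47 -> lo=[13, 34] (size 2, max 34) hi=[47, 50] (size 2, min 47) -> median=40.5
Step 5: insert 39 -> lo=[13, 34, 39] (size 3, max 39) hi=[47, 50] (size 2, min 47) -> median=39
Step 6: insert 41 -> lo=[13, 34, 39] (size 3, max 39) hi=[41, 47, 50] (size 3, min 41) -> median=40
Step 7: insert 22 -> lo=[13, 22, 34, 39] (size 4, max 39) hi=[41, 47, 50] (size 3, min 41) -> median=39
Step 8: insert 33 -> lo=[13, 22, 33, 34] (size 4, max 34) hi=[39, 41, 47, 50] (size 4, min 39) -> median=36.5
Step 9: insert 14 -> lo=[13, 14, 22, 33, 34] (size 5, max 34) hi=[39, 41, 47, 50] (size 4, min 39) -> median=34
Step 10: insert 8 -> lo=[8, 13, 14, 22, 33] (size 5, max 33) hi=[34, 39, 41, 47, 50] (size 5, min 34) -> median=33.5
Step 11: insert 18 -> lo=[8, 13, 14, 18, 22, 33] (size 6, max 33) hi=[34, 39, 41, 47, 50] (size 5, min 34) -> median=33
Step 12: insert 11 -> lo=[8, 11, 13, 14, 18, 22] (size 6, max 22) hi=[33, 34, 39, 41, 47, 50] (size 6, min 33) -> median=27.5
Step 13: insert 4 -> lo=[4, 8, 11, 13, 14, 18, 22] (size 7, max 22) hi=[33, 34, 39, 41, 47, 50] (size 6, min 33) -> median=22
Step 14: insert 14 -> lo=[4, 8, 11, 13, 14, 14, 18] (size 7, max 18) hi=[22, 33, 34, 39, 41, 47, 50] (size 7, min 22) -> median=20
Step 15: insert 19 -> lo=[4, 8, 11, 13, 14, 14, 18, 19] (size 8, max 19) hi=[22, 33, 34, 39, 41, 47, 50] (size 7, min 22) -> median=19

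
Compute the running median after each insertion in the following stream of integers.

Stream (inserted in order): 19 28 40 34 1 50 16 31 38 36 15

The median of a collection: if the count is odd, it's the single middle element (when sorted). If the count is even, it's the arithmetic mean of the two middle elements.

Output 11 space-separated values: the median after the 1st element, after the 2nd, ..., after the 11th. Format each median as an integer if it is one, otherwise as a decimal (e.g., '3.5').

Step 1: insert 19 -> lo=[19] (size 1, max 19) hi=[] (size 0) -> median=19
Step 2: insert 28 -> lo=[19] (size 1, max 19) hi=[28] (size 1, min 28) -> median=23.5
Step 3: insert 40 -> lo=[19, 28] (size 2, max 28) hi=[40] (size 1, min 40) -> median=28
Step 4: insert 34 -> lo=[19, 28] (size 2, max 28) hi=[34, 40] (size 2, min 34) -> median=31
Step 5: insert 1 -> lo=[1, 19, 28] (size 3, max 28) hi=[34, 40] (size 2, min 34) -> median=28
Step 6: insert 50 -> lo=[1, 19, 28] (size 3, max 28) hi=[34, 40, 50] (size 3, min 34) -> median=31
Step 7: insert 16 -> lo=[1, 16, 19, 28] (size 4, max 28) hi=[34, 40, 50] (size 3, min 34) -> median=28
Step 8: insert 31 -> lo=[1, 16, 19, 28] (size 4, max 28) hi=[31, 34, 40, 50] (size 4, min 31) -> median=29.5
Step 9: insert 38 -> lo=[1, 16, 19, 28, 31] (size 5, max 31) hi=[34, 38, 40, 50] (size 4, min 34) -> median=31
Step 10: insert 36 -> lo=[1, 16, 19, 28, 31] (size 5, max 31) hi=[34, 36, 38, 40, 50] (size 5, min 34) -> median=32.5
Step 11: insert 15 -> lo=[1, 15, 16, 19, 28, 31] (size 6, max 31) hi=[34, 36, 38, 40, 50] (size 5, min 34) -> median=31

Answer: 19 23.5 28 31 28 31 28 29.5 31 32.5 31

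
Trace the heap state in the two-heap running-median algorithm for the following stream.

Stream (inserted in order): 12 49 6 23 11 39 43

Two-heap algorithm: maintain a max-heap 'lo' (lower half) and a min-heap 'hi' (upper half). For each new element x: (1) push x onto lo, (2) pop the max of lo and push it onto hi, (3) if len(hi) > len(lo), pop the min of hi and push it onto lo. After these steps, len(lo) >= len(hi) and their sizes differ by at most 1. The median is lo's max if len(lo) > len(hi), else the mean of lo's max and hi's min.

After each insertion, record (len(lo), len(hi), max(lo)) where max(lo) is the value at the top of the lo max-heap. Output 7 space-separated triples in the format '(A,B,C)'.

Step 1: insert 12 -> lo=[12] hi=[] -> (len(lo)=1, len(hi)=0, max(lo)=12)
Step 2: insert 49 -> lo=[12] hi=[49] -> (len(lo)=1, len(hi)=1, max(lo)=12)
Step 3: insert 6 -> lo=[6, 12] hi=[49] -> (len(lo)=2, len(hi)=1, max(lo)=12)
Step 4: insert 23 -> lo=[6, 12] hi=[23, 49] -> (len(lo)=2, len(hi)=2, max(lo)=12)
Step 5: insert 11 -> lo=[6, 11, 12] hi=[23, 49] -> (len(lo)=3, len(hi)=2, max(lo)=12)
Step 6: insert 39 -> lo=[6, 11, 12] hi=[23, 39, 49] -> (len(lo)=3, len(hi)=3, max(lo)=12)
Step 7: insert 43 -> lo=[6, 11, 12, 23] hi=[39, 43, 49] -> (len(lo)=4, len(hi)=3, max(lo)=23)

Answer: (1,0,12) (1,1,12) (2,1,12) (2,2,12) (3,2,12) (3,3,12) (4,3,23)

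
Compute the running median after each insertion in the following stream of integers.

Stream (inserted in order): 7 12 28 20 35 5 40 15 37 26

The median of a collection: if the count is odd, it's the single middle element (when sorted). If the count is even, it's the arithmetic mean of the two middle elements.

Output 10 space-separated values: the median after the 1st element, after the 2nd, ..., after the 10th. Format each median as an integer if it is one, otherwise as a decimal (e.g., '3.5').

Answer: 7 9.5 12 16 20 16 20 17.5 20 23

Derivation:
Step 1: insert 7 -> lo=[7] (size 1, max 7) hi=[] (size 0) -> median=7
Step 2: insert 12 -> lo=[7] (size 1, max 7) hi=[12] (size 1, min 12) -> median=9.5
Step 3: insert 28 -> lo=[7, 12] (size 2, max 12) hi=[28] (size 1, min 28) -> median=12
Step 4: insert 20 -> lo=[7, 12] (size 2, max 12) hi=[20, 28] (size 2, min 20) -> median=16
Step 5: insert 35 -> lo=[7, 12, 20] (size 3, max 20) hi=[28, 35] (size 2, min 28) -> median=20
Step 6: insert 5 -> lo=[5, 7, 12] (size 3, max 12) hi=[20, 28, 35] (size 3, min 20) -> median=16
Step 7: insert 40 -> lo=[5, 7, 12, 20] (size 4, max 20) hi=[28, 35, 40] (size 3, min 28) -> median=20
Step 8: insert 15 -> lo=[5, 7, 12, 15] (size 4, max 15) hi=[20, 28, 35, 40] (size 4, min 20) -> median=17.5
Step 9: insert 37 -> lo=[5, 7, 12, 15, 20] (size 5, max 20) hi=[28, 35, 37, 40] (size 4, min 28) -> median=20
Step 10: insert 26 -> lo=[5, 7, 12, 15, 20] (size 5, max 20) hi=[26, 28, 35, 37, 40] (size 5, min 26) -> median=23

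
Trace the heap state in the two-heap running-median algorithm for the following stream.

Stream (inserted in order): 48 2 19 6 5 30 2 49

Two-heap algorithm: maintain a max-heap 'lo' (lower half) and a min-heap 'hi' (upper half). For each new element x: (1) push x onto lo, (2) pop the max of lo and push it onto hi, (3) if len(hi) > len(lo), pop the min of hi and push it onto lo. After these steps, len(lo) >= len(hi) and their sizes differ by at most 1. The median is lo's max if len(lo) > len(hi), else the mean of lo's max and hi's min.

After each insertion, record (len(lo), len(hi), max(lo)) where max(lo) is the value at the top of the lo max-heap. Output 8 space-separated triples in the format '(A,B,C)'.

Answer: (1,0,48) (1,1,2) (2,1,19) (2,2,6) (3,2,6) (3,3,6) (4,3,6) (4,4,6)

Derivation:
Step 1: insert 48 -> lo=[48] hi=[] -> (len(lo)=1, len(hi)=0, max(lo)=48)
Step 2: insert 2 -> lo=[2] hi=[48] -> (len(lo)=1, len(hi)=1, max(lo)=2)
Step 3: insert 19 -> lo=[2, 19] hi=[48] -> (len(lo)=2, len(hi)=1, max(lo)=19)
Step 4: insert 6 -> lo=[2, 6] hi=[19, 48] -> (len(lo)=2, len(hi)=2, max(lo)=6)
Step 5: insert 5 -> lo=[2, 5, 6] hi=[19, 48] -> (len(lo)=3, len(hi)=2, max(lo)=6)
Step 6: insert 30 -> lo=[2, 5, 6] hi=[19, 30, 48] -> (len(lo)=3, len(hi)=3, max(lo)=6)
Step 7: insert 2 -> lo=[2, 2, 5, 6] hi=[19, 30, 48] -> (len(lo)=4, len(hi)=3, max(lo)=6)
Step 8: insert 49 -> lo=[2, 2, 5, 6] hi=[19, 30, 48, 49] -> (len(lo)=4, len(hi)=4, max(lo)=6)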